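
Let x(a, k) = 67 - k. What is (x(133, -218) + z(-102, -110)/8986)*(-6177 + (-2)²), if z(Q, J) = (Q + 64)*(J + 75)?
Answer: -7908662410/4493 ≈ -1.7602e+6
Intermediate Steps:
z(Q, J) = (64 + Q)*(75 + J)
(x(133, -218) + z(-102, -110)/8986)*(-6177 + (-2)²) = ((67 - 1*(-218)) + (4800 + 64*(-110) + 75*(-102) - 110*(-102))/8986)*(-6177 + (-2)²) = ((67 + 218) + (4800 - 7040 - 7650 + 11220)*(1/8986))*(-6177 + 4) = (285 + 1330*(1/8986))*(-6173) = (285 + 665/4493)*(-6173) = (1281170/4493)*(-6173) = -7908662410/4493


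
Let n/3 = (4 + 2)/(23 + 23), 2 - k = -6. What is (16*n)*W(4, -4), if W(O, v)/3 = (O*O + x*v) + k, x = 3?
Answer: 5184/23 ≈ 225.39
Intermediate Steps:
k = 8 (k = 2 - 1*(-6) = 2 + 6 = 8)
W(O, v) = 24 + 3*O² + 9*v (W(O, v) = 3*((O*O + 3*v) + 8) = 3*((O² + 3*v) + 8) = 3*(8 + O² + 3*v) = 24 + 3*O² + 9*v)
n = 9/23 (n = 3*((4 + 2)/(23 + 23)) = 3*(6/46) = 3*(6*(1/46)) = 3*(3/23) = 9/23 ≈ 0.39130)
(16*n)*W(4, -4) = (16*(9/23))*(24 + 3*4² + 9*(-4)) = 144*(24 + 3*16 - 36)/23 = 144*(24 + 48 - 36)/23 = (144/23)*36 = 5184/23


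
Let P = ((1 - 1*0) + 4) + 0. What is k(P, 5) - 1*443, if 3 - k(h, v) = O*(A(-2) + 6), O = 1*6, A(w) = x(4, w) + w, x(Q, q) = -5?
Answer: -434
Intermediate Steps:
A(w) = -5 + w
O = 6
P = 5 (P = ((1 + 0) + 4) + 0 = (1 + 4) + 0 = 5 + 0 = 5)
k(h, v) = 9 (k(h, v) = 3 - 6*((-5 - 2) + 6) = 3 - 6*(-7 + 6) = 3 - 6*(-1) = 3 - 1*(-6) = 3 + 6 = 9)
k(P, 5) - 1*443 = 9 - 1*443 = 9 - 443 = -434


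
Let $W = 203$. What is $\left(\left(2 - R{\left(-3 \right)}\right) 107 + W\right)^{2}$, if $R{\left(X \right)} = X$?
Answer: $544644$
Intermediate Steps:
$\left(\left(2 - R{\left(-3 \right)}\right) 107 + W\right)^{2} = \left(\left(2 - -3\right) 107 + 203\right)^{2} = \left(\left(2 + 3\right) 107 + 203\right)^{2} = \left(5 \cdot 107 + 203\right)^{2} = \left(535 + 203\right)^{2} = 738^{2} = 544644$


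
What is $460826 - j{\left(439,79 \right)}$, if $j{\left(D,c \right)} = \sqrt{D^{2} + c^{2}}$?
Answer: $460826 - \sqrt{198962} \approx 4.6038 \cdot 10^{5}$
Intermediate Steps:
$460826 - j{\left(439,79 \right)} = 460826 - \sqrt{439^{2} + 79^{2}} = 460826 - \sqrt{192721 + 6241} = 460826 - \sqrt{198962}$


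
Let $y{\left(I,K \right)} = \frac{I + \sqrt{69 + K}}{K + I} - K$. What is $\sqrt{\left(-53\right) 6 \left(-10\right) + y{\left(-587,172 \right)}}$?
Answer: $\frac{\sqrt{518296405 - 415 \sqrt{241}}}{415} \approx 54.858$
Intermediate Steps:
$y{\left(I,K \right)} = - K + \frac{I + \sqrt{69 + K}}{I + K}$ ($y{\left(I,K \right)} = \frac{I + \sqrt{69 + K}}{I + K} - K = - K + \frac{I + \sqrt{69 + K}}{I + K}$)
$\sqrt{\left(-53\right) 6 \left(-10\right) + y{\left(-587,172 \right)}} = \sqrt{\left(-53\right) 6 \left(-10\right) + \frac{-587 + \sqrt{69 + 172} - 172^{2} - \left(-587\right) 172}{-587 + 172}} = \sqrt{\left(-318\right) \left(-10\right) + \frac{-587 + \sqrt{241} - 29584 + 100964}{-415}} = \sqrt{3180 - \frac{-587 + \sqrt{241} - 29584 + 100964}{415}} = \sqrt{3180 - \frac{70793 + \sqrt{241}}{415}} = \sqrt{3180 - \left(\frac{70793}{415} + \frac{\sqrt{241}}{415}\right)} = \sqrt{\frac{1248907}{415} - \frac{\sqrt{241}}{415}}$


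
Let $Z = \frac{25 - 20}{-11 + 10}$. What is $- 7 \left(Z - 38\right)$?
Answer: $301$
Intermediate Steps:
$Z = -5$ ($Z = \frac{5}{-1} = 5 \left(-1\right) = -5$)
$- 7 \left(Z - 38\right) = - 7 \left(-5 - 38\right) = \left(-7\right) \left(-43\right) = 301$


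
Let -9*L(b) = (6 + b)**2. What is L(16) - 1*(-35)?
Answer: -169/9 ≈ -18.778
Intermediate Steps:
L(b) = -(6 + b)**2/9
L(16) - 1*(-35) = -(6 + 16)**2/9 - 1*(-35) = -1/9*22**2 + 35 = -1/9*484 + 35 = -484/9 + 35 = -169/9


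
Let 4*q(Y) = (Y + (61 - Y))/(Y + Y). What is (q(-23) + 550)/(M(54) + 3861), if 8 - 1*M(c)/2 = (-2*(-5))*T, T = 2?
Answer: 33713/235336 ≈ 0.14325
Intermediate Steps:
M(c) = -24 (M(c) = 16 - 2*(-2*(-5))*2 = 16 - 20*2 = 16 - 2*20 = 16 - 40 = -24)
q(Y) = 61/(8*Y) (q(Y) = ((Y + (61 - Y))/(Y + Y))/4 = (61/((2*Y)))/4 = (61*(1/(2*Y)))/4 = (61/(2*Y))/4 = 61/(8*Y))
(q(-23) + 550)/(M(54) + 3861) = ((61/8)/(-23) + 550)/(-24 + 3861) = ((61/8)*(-1/23) + 550)/3837 = (-61/184 + 550)*(1/3837) = (101139/184)*(1/3837) = 33713/235336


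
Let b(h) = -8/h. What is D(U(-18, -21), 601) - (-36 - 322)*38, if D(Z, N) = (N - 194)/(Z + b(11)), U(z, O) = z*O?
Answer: 56461077/4150 ≈ 13605.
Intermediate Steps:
U(z, O) = O*z
D(Z, N) = (-194 + N)/(-8/11 + Z) (D(Z, N) = (N - 194)/(Z - 8/11) = (-194 + N)/(Z - 8*1/11) = (-194 + N)/(Z - 8/11) = (-194 + N)/(-8/11 + Z))
D(U(-18, -21), 601) - (-36 - 322)*38 = 11*(-194 + 601)/(-8 + 11*(-21*(-18))) - (-36 - 322)*38 = 11*407/(-8 + 11*378) - (-358)*38 = 11*407/(-8 + 4158) - 1*(-13604) = 11*407/4150 + 13604 = 11*(1/4150)*407 + 13604 = 4477/4150 + 13604 = 56461077/4150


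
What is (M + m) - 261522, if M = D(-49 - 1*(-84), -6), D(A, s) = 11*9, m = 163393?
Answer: -98030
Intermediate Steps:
D(A, s) = 99
M = 99
(M + m) - 261522 = (99 + 163393) - 261522 = 163492 - 261522 = -98030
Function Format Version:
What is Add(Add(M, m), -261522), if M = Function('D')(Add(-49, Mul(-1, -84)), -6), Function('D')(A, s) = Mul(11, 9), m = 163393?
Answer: -98030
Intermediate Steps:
Function('D')(A, s) = 99
M = 99
Add(Add(M, m), -261522) = Add(Add(99, 163393), -261522) = Add(163492, -261522) = -98030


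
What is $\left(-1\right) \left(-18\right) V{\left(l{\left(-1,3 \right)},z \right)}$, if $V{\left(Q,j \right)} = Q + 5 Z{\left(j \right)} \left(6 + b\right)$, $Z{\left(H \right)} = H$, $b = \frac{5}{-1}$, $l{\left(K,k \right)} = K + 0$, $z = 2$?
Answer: $162$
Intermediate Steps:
$l{\left(K,k \right)} = K$
$b = -5$ ($b = 5 \left(-1\right) = -5$)
$V{\left(Q,j \right)} = Q + 5 j$ ($V{\left(Q,j \right)} = Q + 5 j \left(6 - 5\right) = Q + 5 j 1 = Q + 5 j$)
$\left(-1\right) \left(-18\right) V{\left(l{\left(-1,3 \right)},z \right)} = \left(-1\right) \left(-18\right) \left(-1 + 5 \cdot 2\right) = 18 \left(-1 + 10\right) = 18 \cdot 9 = 162$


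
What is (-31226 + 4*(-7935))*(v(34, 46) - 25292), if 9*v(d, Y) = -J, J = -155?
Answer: 14323064918/9 ≈ 1.5915e+9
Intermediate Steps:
v(d, Y) = 155/9 (v(d, Y) = (-1*(-155))/9 = (⅑)*155 = 155/9)
(-31226 + 4*(-7935))*(v(34, 46) - 25292) = (-31226 + 4*(-7935))*(155/9 - 25292) = (-31226 - 31740)*(-227473/9) = -62966*(-227473/9) = 14323064918/9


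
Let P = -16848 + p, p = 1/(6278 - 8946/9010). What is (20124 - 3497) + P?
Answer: -6249415152/28277917 ≈ -221.00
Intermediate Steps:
p = 4505/28277917 (p = 1/(6278 - 8946*1/9010) = 1/(6278 - 4473/4505) = 1/(28277917/4505) = 4505/28277917 ≈ 0.00015931)
P = -476426341111/28277917 (P = -16848 + 4505/28277917 = -476426341111/28277917 ≈ -16848.)
(20124 - 3497) + P = (20124 - 3497) - 476426341111/28277917 = 16627 - 476426341111/28277917 = -6249415152/28277917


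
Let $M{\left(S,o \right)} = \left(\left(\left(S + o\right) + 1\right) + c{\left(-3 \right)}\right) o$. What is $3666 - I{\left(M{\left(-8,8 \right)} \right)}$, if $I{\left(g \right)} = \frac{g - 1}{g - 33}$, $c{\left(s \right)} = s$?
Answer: $\frac{179617}{49} \approx 3665.7$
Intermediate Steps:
$M{\left(S,o \right)} = o \left(-2 + S + o\right)$ ($M{\left(S,o \right)} = \left(\left(\left(S + o\right) + 1\right) - 3\right) o = \left(\left(1 + S + o\right) - 3\right) o = \left(-2 + S + o\right) o = o \left(-2 + S + o\right)$)
$I{\left(g \right)} = \frac{-1 + g}{-33 + g}$
$3666 - I{\left(M{\left(-8,8 \right)} \right)} = 3666 - \frac{-1 + 8 \left(-2 - 8 + 8\right)}{-33 + 8 \left(-2 - 8 + 8\right)} = 3666 - \frac{-1 + 8 \left(-2\right)}{-33 + 8 \left(-2\right)} = 3666 - \frac{-1 - 16}{-33 - 16} = 3666 - \frac{1}{-49} \left(-17\right) = 3666 - \left(- \frac{1}{49}\right) \left(-17\right) = 3666 - \frac{17}{49} = \frac{179617}{49}$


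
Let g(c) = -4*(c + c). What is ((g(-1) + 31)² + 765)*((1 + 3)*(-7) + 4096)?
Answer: 9299448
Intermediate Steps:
g(c) = -8*c
((g(-1) + 31)² + 765)*((1 + 3)*(-7) + 4096) = ((-8*(-1) + 31)² + 765)*((1 + 3)*(-7) + 4096) = ((8 + 31)² + 765)*(4*(-7) + 4096) = (39² + 765)*(-28 + 4096) = (1521 + 765)*4068 = 2286*4068 = 9299448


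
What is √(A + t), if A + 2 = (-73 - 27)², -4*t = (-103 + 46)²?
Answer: √36743/2 ≈ 95.842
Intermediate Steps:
t = -3249/4 (t = -(-103 + 46)²/4 = -¼*(-57)² = -¼*3249 = -3249/4 ≈ -812.25)
A = 9998 (A = -2 + (-73 - 27)² = -2 + (-100)² = -2 + 10000 = 9998)
√(A + t) = √(9998 - 3249/4) = √(36743/4) = √36743/2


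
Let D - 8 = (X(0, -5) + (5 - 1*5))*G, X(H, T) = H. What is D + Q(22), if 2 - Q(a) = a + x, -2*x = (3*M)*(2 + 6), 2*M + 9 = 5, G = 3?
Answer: -36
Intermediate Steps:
M = -2 (M = -9/2 + (1/2)*5 = -9/2 + 5/2 = -2)
x = 24 (x = -3*(-2)*(2 + 6)/2 = -(-3)*8 = -1/2*(-48) = 24)
Q(a) = -22 - a (Q(a) = 2 - (a + 24) = 2 - (24 + a) = 2 + (-24 - a) = -22 - a)
D = 8 (D = 8 + (0 + (5 - 1*5))*3 = 8 + (0 + (5 - 5))*3 = 8 + (0 + 0)*3 = 8 + 0*3 = 8 + 0 = 8)
D + Q(22) = 8 + (-22 - 1*22) = 8 + (-22 - 22) = 8 - 44 = -36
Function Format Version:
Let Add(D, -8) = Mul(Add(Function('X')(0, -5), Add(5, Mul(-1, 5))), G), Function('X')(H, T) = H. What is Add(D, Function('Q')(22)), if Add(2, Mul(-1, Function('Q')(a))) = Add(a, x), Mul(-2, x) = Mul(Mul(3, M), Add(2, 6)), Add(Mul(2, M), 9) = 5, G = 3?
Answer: -36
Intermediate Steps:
M = -2 (M = Add(Rational(-9, 2), Mul(Rational(1, 2), 5)) = Add(Rational(-9, 2), Rational(5, 2)) = -2)
x = 24 (x = Mul(Rational(-1, 2), Mul(Mul(3, -2), Add(2, 6))) = Mul(Rational(-1, 2), Mul(-6, 8)) = Mul(Rational(-1, 2), -48) = 24)
Function('Q')(a) = Add(-22, Mul(-1, a)) (Function('Q')(a) = Add(2, Mul(-1, Add(a, 24))) = Add(2, Mul(-1, Add(24, a))) = Add(2, Add(-24, Mul(-1, a))) = Add(-22, Mul(-1, a)))
D = 8 (D = Add(8, Mul(Add(0, Add(5, Mul(-1, 5))), 3)) = Add(8, Mul(Add(0, Add(5, -5)), 3)) = Add(8, Mul(Add(0, 0), 3)) = Add(8, Mul(0, 3)) = Add(8, 0) = 8)
Add(D, Function('Q')(22)) = Add(8, Add(-22, Mul(-1, 22))) = Add(8, Add(-22, -22)) = Add(8, -44) = -36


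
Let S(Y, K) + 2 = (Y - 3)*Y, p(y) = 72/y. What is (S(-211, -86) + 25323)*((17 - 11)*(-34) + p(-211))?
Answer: -3038600100/211 ≈ -1.4401e+7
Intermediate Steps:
S(Y, K) = -2 + Y*(-3 + Y) (S(Y, K) = -2 + (Y - 3)*Y = -2 + (-3 + Y)*Y = -2 + Y*(-3 + Y))
(S(-211, -86) + 25323)*((17 - 11)*(-34) + p(-211)) = ((-2 + (-211)² - 3*(-211)) + 25323)*((17 - 11)*(-34) + 72/(-211)) = ((-2 + 44521 + 633) + 25323)*(6*(-34) + 72*(-1/211)) = (45152 + 25323)*(-204 - 72/211) = 70475*(-43116/211) = -3038600100/211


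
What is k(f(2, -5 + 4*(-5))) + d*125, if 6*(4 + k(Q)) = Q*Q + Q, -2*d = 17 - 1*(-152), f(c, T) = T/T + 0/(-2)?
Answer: -63397/6 ≈ -10566.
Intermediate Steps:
f(c, T) = 1 (f(c, T) = 1 + 0*(-½) = 1 + 0 = 1)
d = -169/2 (d = -(17 - 1*(-152))/2 = -(17 + 152)/2 = -½*169 = -169/2 ≈ -84.500)
k(Q) = -4 + Q/6 + Q²/6 (k(Q) = -4 + (Q*Q + Q)/6 = -4 + (Q² + Q)/6 = -4 + (Q + Q²)/6 = -4 + (Q/6 + Q²/6) = -4 + Q/6 + Q²/6)
k(f(2, -5 + 4*(-5))) + d*125 = (-4 + (⅙)*1 + (⅙)*1²) - 169/2*125 = (-4 + ⅙ + (⅙)*1) - 21125/2 = (-4 + ⅙ + ⅙) - 21125/2 = -11/3 - 21125/2 = -63397/6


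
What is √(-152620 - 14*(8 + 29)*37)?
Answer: I*√171786 ≈ 414.47*I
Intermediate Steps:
√(-152620 - 14*(8 + 29)*37) = √(-152620 - 518*37) = √(-152620 - 14*1369) = √(-152620 - 19166) = √(-171786) = I*√171786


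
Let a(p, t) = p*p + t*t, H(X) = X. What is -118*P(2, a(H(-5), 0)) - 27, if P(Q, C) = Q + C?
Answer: -3213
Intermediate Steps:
a(p, t) = p² + t²
P(Q, C) = C + Q
-118*P(2, a(H(-5), 0)) - 27 = -118*(((-5)² + 0²) + 2) - 27 = -118*((25 + 0) + 2) - 27 = -118*(25 + 2) - 27 = -118*27 - 27 = -3186 - 27 = -3213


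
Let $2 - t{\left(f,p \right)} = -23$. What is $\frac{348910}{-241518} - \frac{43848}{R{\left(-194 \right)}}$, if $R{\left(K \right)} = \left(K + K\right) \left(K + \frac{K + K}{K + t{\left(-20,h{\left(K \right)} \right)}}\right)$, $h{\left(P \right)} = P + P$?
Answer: $- \frac{385979398216}{189748978977} \approx -2.0342$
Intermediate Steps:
$h{\left(P \right)} = 2 P$
$t{\left(f,p \right)} = 25$ ($t{\left(f,p \right)} = 2 - -23 = 2 + 23 = 25$)
$R{\left(K \right)} = 2 K \left(K + \frac{2 K}{25 + K}\right)$ ($R{\left(K \right)} = \left(K + K\right) \left(K + \frac{K + K}{K + 25}\right) = 2 K \left(K + \frac{2 K}{25 + K}\right)$)
$\frac{348910}{-241518} - \frac{43848}{R{\left(-194 \right)}} = \frac{348910}{-241518} - \frac{43848}{2 \left(-194\right)^{2} \frac{1}{25 - 194} \left(27 - 194\right)} = 348910 \left(- \frac{1}{241518}\right) - \frac{43848}{2 \cdot 37636 \frac{1}{-169} \left(-167\right)} = - \frac{174455}{120759} - \frac{43848}{2 \cdot 37636 \left(- \frac{1}{169}\right) \left(-167\right)} = - \frac{174455}{120759} - \frac{43848}{\frac{12570424}{169}} = - \frac{174455}{120759} - \frac{926289}{1571303} = - \frac{385979398216}{189748978977}$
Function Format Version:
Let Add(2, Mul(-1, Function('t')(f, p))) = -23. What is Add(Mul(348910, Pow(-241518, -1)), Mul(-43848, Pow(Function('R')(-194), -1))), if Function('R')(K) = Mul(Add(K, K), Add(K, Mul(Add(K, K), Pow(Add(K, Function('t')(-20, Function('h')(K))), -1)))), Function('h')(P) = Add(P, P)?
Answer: Rational(-385979398216, 189748978977) ≈ -2.0342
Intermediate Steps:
Function('h')(P) = Mul(2, P)
Function('t')(f, p) = 25 (Function('t')(f, p) = Add(2, Mul(-1, -23)) = Add(2, 23) = 25)
Function('R')(K) = Mul(2, K, Add(K, Mul(2, K, Pow(Add(25, K), -1)))) (Function('R')(K) = Mul(Add(K, K), Add(K, Mul(Add(K, K), Pow(Add(K, 25), -1)))) = Mul(Mul(2, K), Add(K, Mul(Mul(2, K), Pow(Add(25, K), -1)))) = Mul(Mul(2, K), Add(K, Mul(2, K, Pow(Add(25, K), -1)))) = Mul(2, K, Add(K, Mul(2, K, Pow(Add(25, K), -1)))))
Add(Mul(348910, Pow(-241518, -1)), Mul(-43848, Pow(Function('R')(-194), -1))) = Add(Mul(348910, Pow(-241518, -1)), Mul(-43848, Pow(Mul(2, Pow(-194, 2), Pow(Add(25, -194), -1), Add(27, -194)), -1))) = Add(Mul(348910, Rational(-1, 241518)), Mul(-43848, Pow(Mul(2, 37636, Pow(-169, -1), -167), -1))) = Add(Rational(-174455, 120759), Mul(-43848, Pow(Mul(2, 37636, Rational(-1, 169), -167), -1))) = Add(Rational(-174455, 120759), Mul(-43848, Pow(Rational(12570424, 169), -1))) = Add(Rational(-174455, 120759), Mul(-43848, Rational(169, 12570424))) = Add(Rational(-174455, 120759), Rational(-926289, 1571303)) = Rational(-385979398216, 189748978977)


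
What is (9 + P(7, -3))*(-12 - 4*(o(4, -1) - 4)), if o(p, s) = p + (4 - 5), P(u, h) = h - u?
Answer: 8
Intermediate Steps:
o(p, s) = -1 + p (o(p, s) = p - 1 = -1 + p)
(9 + P(7, -3))*(-12 - 4*(o(4, -1) - 4)) = (9 + (-3 - 1*7))*(-12 - 4*((-1 + 4) - 4)) = (9 + (-3 - 7))*(-12 - 4*(3 - 4)) = (9 - 10)*(-12 - 4*(-1)) = -(-12 + 4) = -1*(-8) = 8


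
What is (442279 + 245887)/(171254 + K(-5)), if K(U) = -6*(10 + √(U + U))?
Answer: 29452472551/7326846499 + 1032249*I*√10/7326846499 ≈ 4.0198 + 0.00044552*I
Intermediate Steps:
K(U) = -60 - 6*√2*√U (K(U) = -6*(10 + √(2*U)) = -6*(10 + √2*√U) = -60 - 6*√2*√U)
(442279 + 245887)/(171254 + K(-5)) = (442279 + 245887)/(171254 + (-60 - 6*√2*√(-5))) = 688166/(171254 + (-60 - 6*√2*I*√5)) = 688166/(171254 + (-60 - 6*I*√10)) = 688166/(171194 - 6*I*√10)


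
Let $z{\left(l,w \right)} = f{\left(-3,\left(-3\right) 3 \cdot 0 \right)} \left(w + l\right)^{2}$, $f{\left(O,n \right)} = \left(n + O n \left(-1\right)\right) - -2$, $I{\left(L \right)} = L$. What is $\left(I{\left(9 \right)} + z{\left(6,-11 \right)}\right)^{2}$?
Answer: $3481$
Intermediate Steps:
$f{\left(O,n \right)} = 2 + n - O n$ ($f{\left(O,n \right)} = \left(n - O n\right) + 2 = 2 + n - O n$)
$z{\left(l,w \right)} = 2 \left(l + w\right)^{2}$ ($z{\left(l,w \right)} = \left(2 + \left(-3\right) 3 \cdot 0 - - 3 \left(-3\right) 3 \cdot 0\right) \left(w + l\right)^{2} = \left(2 - 0 - - 3 \left(\left(-9\right) 0\right)\right) \left(l + w\right)^{2} = \left(2 + 0 - \left(-3\right) 0\right) \left(l + w\right)^{2} = \left(2 + 0 + 0\right) \left(l + w\right)^{2} = 2 \left(l + w\right)^{2}$)
$\left(I{\left(9 \right)} + z{\left(6,-11 \right)}\right)^{2} = \left(9 + 2 \left(6 - 11\right)^{2}\right)^{2} = \left(9 + 2 \left(-5\right)^{2}\right)^{2} = \left(9 + 2 \cdot 25\right)^{2} = \left(9 + 50\right)^{2} = 59^{2} = 3481$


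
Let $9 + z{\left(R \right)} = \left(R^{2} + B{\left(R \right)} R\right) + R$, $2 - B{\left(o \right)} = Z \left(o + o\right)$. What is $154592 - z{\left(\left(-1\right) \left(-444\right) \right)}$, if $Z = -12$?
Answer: $-4775131$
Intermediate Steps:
$B{\left(o \right)} = 2 + 24 o$ ($B{\left(o \right)} = 2 - - 12 \left(o + o\right) = 2 - - 12 \cdot 2 o = 2 - - 24 o = 2 + 24 o$)
$z{\left(R \right)} = -9 + R + R^{2} + R \left(2 + 24 R\right)$ ($z{\left(R \right)} = -9 + \left(\left(R^{2} + \left(2 + 24 R\right) R\right) + R\right) = -9 + \left(\left(R^{2} + R \left(2 + 24 R\right)\right) + R\right) = -9 + \left(R + R^{2} + R \left(2 + 24 R\right)\right) = -9 + R + R^{2} + R \left(2 + 24 R\right)$)
$154592 - z{\left(\left(-1\right) \left(-444\right) \right)} = 154592 - \left(-9 + 3 \left(\left(-1\right) \left(-444\right)\right) + 25 \left(\left(-1\right) \left(-444\right)\right)^{2}\right) = 154592 - \left(-9 + 3 \cdot 444 + 25 \cdot 444^{2}\right) = 154592 - \left(-9 + 1332 + 25 \cdot 197136\right) = 154592 - \left(-9 + 1332 + 4928400\right) = 154592 - 4929723 = -4775131$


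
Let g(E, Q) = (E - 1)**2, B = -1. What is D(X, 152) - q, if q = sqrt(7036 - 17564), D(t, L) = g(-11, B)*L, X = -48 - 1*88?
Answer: 21888 - 4*I*sqrt(658) ≈ 21888.0 - 102.61*I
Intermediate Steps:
X = -136 (X = -48 - 88 = -136)
g(E, Q) = (-1 + E)**2
D(t, L) = 144*L (D(t, L) = (-1 - 11)**2*L = (-12)**2*L = 144*L)
q = 4*I*sqrt(658) (q = sqrt(-10528) = 4*I*sqrt(658) ≈ 102.61*I)
D(X, 152) - q = 144*152 - 4*I*sqrt(658) = 21888 - 4*I*sqrt(658)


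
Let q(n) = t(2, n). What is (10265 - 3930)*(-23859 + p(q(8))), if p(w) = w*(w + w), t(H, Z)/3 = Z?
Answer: -143848845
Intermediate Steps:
t(H, Z) = 3*Z
q(n) = 3*n
p(w) = 2*w² (p(w) = w*(2*w) = 2*w²)
(10265 - 3930)*(-23859 + p(q(8))) = (10265 - 3930)*(-23859 + 2*(3*8)²) = 6335*(-23859 + 2*24²) = 6335*(-23859 + 2*576) = 6335*(-23859 + 1152) = 6335*(-22707) = -143848845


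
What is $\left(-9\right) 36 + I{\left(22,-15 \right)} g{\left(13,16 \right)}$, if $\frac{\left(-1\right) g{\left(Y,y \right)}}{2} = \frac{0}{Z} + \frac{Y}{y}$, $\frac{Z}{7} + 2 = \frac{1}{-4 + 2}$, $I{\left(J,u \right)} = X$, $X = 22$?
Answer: $- \frac{1439}{4} \approx -359.75$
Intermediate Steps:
$I{\left(J,u \right)} = 22$
$Z = - \frac{35}{2}$ ($Z = -14 + \frac{7}{-4 + 2} = -14 + \frac{7}{-2} = -14 + 7 \left(- \frac{1}{2}\right) = -14 - \frac{7}{2} = - \frac{35}{2} \approx -17.5$)
$g{\left(Y,y \right)} = - \frac{2 Y}{y}$ ($g{\left(Y,y \right)} = - 2 \left(\frac{0}{- \frac{35}{2}} + \frac{Y}{y}\right) = - 2 \left(0 \left(- \frac{2}{35}\right) + \frac{Y}{y}\right) = - 2 \left(0 + \frac{Y}{y}\right) = - 2 \frac{Y}{y} = - \frac{2 Y}{y}$)
$\left(-9\right) 36 + I{\left(22,-15 \right)} g{\left(13,16 \right)} = \left(-9\right) 36 + 22 \left(\left(-2\right) 13 \cdot \frac{1}{16}\right) = -324 + 22 \left(\left(-2\right) 13 \cdot \frac{1}{16}\right) = -324 + 22 \left(- \frac{13}{8}\right) = -324 - \frac{143}{4} = - \frac{1439}{4}$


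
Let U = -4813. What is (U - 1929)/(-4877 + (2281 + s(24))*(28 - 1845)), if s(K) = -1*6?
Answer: 3371/2069276 ≈ 0.0016291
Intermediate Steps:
s(K) = -6
(U - 1929)/(-4877 + (2281 + s(24))*(28 - 1845)) = (-4813 - 1929)/(-4877 + (2281 - 6)*(28 - 1845)) = -6742/(-4877 + 2275*(-1817)) = -6742/(-4877 - 4133675) = -6742/(-4138552) = -6742*(-1/4138552) = 3371/2069276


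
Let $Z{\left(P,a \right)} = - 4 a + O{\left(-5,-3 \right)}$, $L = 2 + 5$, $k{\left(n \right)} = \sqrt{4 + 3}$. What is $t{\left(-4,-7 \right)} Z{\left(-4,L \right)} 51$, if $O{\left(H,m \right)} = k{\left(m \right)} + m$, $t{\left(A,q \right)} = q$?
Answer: $11067 - 357 \sqrt{7} \approx 10122.0$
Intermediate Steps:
$k{\left(n \right)} = \sqrt{7}$
$L = 7$
$O{\left(H,m \right)} = m + \sqrt{7}$ ($O{\left(H,m \right)} = \sqrt{7} + m = m + \sqrt{7}$)
$Z{\left(P,a \right)} = -3 + \sqrt{7} - 4 a$ ($Z{\left(P,a \right)} = - 4 a - \left(3 - \sqrt{7}\right) = -3 + \sqrt{7} - 4 a$)
$t{\left(-4,-7 \right)} Z{\left(-4,L \right)} 51 = - 7 \left(-3 + \sqrt{7} - 28\right) 51 = - 7 \left(-31 + \sqrt{7}\right) 51 = \left(217 - 7 \sqrt{7}\right) 51 = 11067 - 357 \sqrt{7}$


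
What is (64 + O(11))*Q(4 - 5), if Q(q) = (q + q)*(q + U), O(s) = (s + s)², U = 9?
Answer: -8768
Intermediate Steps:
O(s) = 4*s² (O(s) = (2*s)² = 4*s²)
Q(q) = 2*q*(9 + q) (Q(q) = (q + q)*(q + 9) = (2*q)*(9 + q) = 2*q*(9 + q))
(64 + O(11))*Q(4 - 5) = (64 + 4*11²)*(2*(4 - 5)*(9 + (4 - 5))) = (64 + 4*121)*(2*(-1)*(9 - 1)) = (64 + 484)*(2*(-1)*8) = 548*(-16) = -8768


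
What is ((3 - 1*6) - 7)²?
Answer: 100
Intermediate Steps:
((3 - 1*6) - 7)² = ((3 - 6) - 7)² = (-3 - 7)² = (-10)² = 100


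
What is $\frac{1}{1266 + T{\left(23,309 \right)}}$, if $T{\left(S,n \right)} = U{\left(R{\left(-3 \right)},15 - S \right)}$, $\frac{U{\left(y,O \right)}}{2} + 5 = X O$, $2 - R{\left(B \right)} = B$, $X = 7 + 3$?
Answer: $\frac{1}{1096} \approx 0.00091241$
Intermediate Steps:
$X = 10$
$R{\left(B \right)} = 2 - B$
$U{\left(y,O \right)} = -10 + 20 O$ ($U{\left(y,O \right)} = -10 + 2 \cdot 10 O = -10 + 20 O$)
$T{\left(S,n \right)} = 290 - 20 S$ ($T{\left(S,n \right)} = -10 + 20 \left(15 - S\right) = -10 - \left(-300 + 20 S\right) = 290 - 20 S$)
$\frac{1}{1266 + T{\left(23,309 \right)}} = \frac{1}{1266 + \left(290 - 460\right)} = \frac{1}{1266 - 170} = \frac{1}{1096}$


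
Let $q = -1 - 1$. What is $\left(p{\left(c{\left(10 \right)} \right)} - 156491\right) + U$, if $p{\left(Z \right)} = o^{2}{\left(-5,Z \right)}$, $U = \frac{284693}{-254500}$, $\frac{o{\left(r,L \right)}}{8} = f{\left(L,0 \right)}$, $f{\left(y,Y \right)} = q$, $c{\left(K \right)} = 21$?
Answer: $- \frac{39762092193}{254500} \approx -1.5624 \cdot 10^{5}$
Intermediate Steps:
$q = -2$ ($q = -1 - 1 = -2$)
$f{\left(y,Y \right)} = -2$
$o{\left(r,L \right)} = -16$ ($o{\left(r,L \right)} = 8 \left(-2\right) = -16$)
$U = - \frac{284693}{254500}$ ($U = 284693 \left(- \frac{1}{254500}\right) = - \frac{284693}{254500} \approx -1.1186$)
$p{\left(Z \right)} = 256$ ($p{\left(Z \right)} = \left(-16\right)^{2} = 256$)
$\left(p{\left(c{\left(10 \right)} \right)} - 156491\right) + U = \left(256 - 156491\right) - \frac{284693}{254500} = -156235 - \frac{284693}{254500} = - \frac{39762092193}{254500}$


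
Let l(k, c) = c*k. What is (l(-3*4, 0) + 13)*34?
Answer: 442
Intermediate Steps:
(l(-3*4, 0) + 13)*34 = (0*(-3*4) + 13)*34 = (0*(-12) + 13)*34 = (0 + 13)*34 = 13*34 = 442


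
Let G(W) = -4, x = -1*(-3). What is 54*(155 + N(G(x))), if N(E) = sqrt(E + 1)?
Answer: 8370 + 54*I*sqrt(3) ≈ 8370.0 + 93.531*I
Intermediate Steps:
x = 3
N(E) = sqrt(1 + E)
54*(155 + N(G(x))) = 54*(155 + sqrt(1 - 4)) = 54*(155 + sqrt(-3)) = 54*(155 + I*sqrt(3)) = 8370 + 54*I*sqrt(3)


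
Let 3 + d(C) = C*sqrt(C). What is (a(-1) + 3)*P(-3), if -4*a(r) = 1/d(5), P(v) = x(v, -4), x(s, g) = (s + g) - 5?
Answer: -4167/116 + 15*sqrt(5)/116 ≈ -35.633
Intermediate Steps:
d(C) = -3 + C**(3/2) (d(C) = -3 + C*sqrt(C) = -3 + C**(3/2))
x(s, g) = -5 + g + s (x(s, g) = (g + s) - 5 = -5 + g + s)
P(v) = -9 + v (P(v) = -5 - 4 + v = -9 + v)
a(r) = -1/(4*(-3 + 5*sqrt(5))) (a(r) = -1/(4*(-3 + 5**(3/2))) = -1/(4*(-3 + 5*sqrt(5))))
(a(-1) + 3)*P(-3) = ((-3/464 - 5*sqrt(5)/464) + 3)*(-9 - 3) = (1389/464 - 5*sqrt(5)/464)*(-12) = -4167/116 + 15*sqrt(5)/116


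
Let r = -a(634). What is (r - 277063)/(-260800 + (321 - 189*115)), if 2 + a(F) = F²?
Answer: 679017/282214 ≈ 2.4060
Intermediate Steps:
a(F) = -2 + F²
r = -401954 (r = -(-2 + 634²) = -(-2 + 401956) = -1*401954 = -401954)
(r - 277063)/(-260800 + (321 - 189*115)) = (-401954 - 277063)/(-260800 + (321 - 189*115)) = -679017/(-260800 + (321 - 21735)) = -679017/(-260800 - 21414) = -679017/(-282214) = -679017*(-1/282214) = 679017/282214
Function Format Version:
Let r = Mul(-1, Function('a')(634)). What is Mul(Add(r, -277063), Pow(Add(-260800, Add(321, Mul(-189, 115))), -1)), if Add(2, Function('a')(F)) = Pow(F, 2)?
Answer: Rational(679017, 282214) ≈ 2.4060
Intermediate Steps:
Function('a')(F) = Add(-2, Pow(F, 2))
r = -401954 (r = Mul(-1, Add(-2, Pow(634, 2))) = Mul(-1, Add(-2, 401956)) = Mul(-1, 401954) = -401954)
Mul(Add(r, -277063), Pow(Add(-260800, Add(321, Mul(-189, 115))), -1)) = Mul(Add(-401954, -277063), Pow(Add(-260800, Add(321, Mul(-189, 115))), -1)) = Mul(-679017, Pow(Add(-260800, Add(321, -21735)), -1)) = Mul(-679017, Pow(Add(-260800, -21414), -1)) = Mul(-679017, Pow(-282214, -1)) = Mul(-679017, Rational(-1, 282214)) = Rational(679017, 282214)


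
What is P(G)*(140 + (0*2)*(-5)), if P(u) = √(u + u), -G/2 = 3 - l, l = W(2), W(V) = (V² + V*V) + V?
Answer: 280*√7 ≈ 740.81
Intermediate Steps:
W(V) = V + 2*V² (W(V) = (V² + V²) + V = 2*V² + V = V + 2*V²)
l = 10 (l = 2*(1 + 2*2) = 2*(1 + 4) = 2*5 = 10)
G = 14 (G = -2*(3 - 1*10) = -2*(3 - 10) = -2*(-7) = 14)
P(u) = √2*√u (P(u) = √(2*u) = √2*√u)
P(G)*(140 + (0*2)*(-5)) = (√2*√14)*(140 + (0*2)*(-5)) = (2*√7)*(140 + 0*(-5)) = (2*√7)*(140 + 0) = (2*√7)*140 = 280*√7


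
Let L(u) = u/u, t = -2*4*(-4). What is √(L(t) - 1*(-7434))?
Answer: √7435 ≈ 86.226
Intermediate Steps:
t = 32 (t = -8*(-4) = 32)
L(u) = 1
√(L(t) - 1*(-7434)) = √(1 - 1*(-7434)) = √(1 + 7434) = √7435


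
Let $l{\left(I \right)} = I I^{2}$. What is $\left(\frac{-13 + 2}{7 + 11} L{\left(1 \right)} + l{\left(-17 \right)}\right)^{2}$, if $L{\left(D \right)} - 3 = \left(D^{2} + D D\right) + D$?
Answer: $\frac{217562500}{9} \approx 2.4174 \cdot 10^{7}$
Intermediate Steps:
$L{\left(D \right)} = 3 + D + 2 D^{2}$ ($L{\left(D \right)} = 3 + \left(\left(D^{2} + D D\right) + D\right) = 3 + \left(\left(D^{2} + D^{2}\right) + D\right) = 3 + \left(2 D^{2} + D\right) = 3 + \left(D + 2 D^{2}\right) = 3 + D + 2 D^{2}$)
$l{\left(I \right)} = I^{3}$
$\left(\frac{-13 + 2}{7 + 11} L{\left(1 \right)} + l{\left(-17 \right)}\right)^{2} = \left(\frac{-13 + 2}{7 + 11} \left(3 + 1 + 2 \cdot 1^{2}\right) + \left(-17\right)^{3}\right)^{2} = \left(- \frac{11}{18} \left(3 + 1 + 2 \cdot 1\right) - 4913\right)^{2} = \left(\left(-11\right) \frac{1}{18} \left(3 + 1 + 2\right) - 4913\right)^{2} = \left(\left(- \frac{11}{18}\right) 6 - 4913\right)^{2} = \left(- \frac{11}{3} - 4913\right)^{2} = \left(- \frac{14750}{3}\right)^{2} = \frac{217562500}{9}$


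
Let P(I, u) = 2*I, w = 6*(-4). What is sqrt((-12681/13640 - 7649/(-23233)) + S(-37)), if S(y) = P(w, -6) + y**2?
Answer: 3*sqrt(3683343214641434190)/158449060 ≈ 36.337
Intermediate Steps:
w = -24
S(y) = -48 + y**2 (S(y) = 2*(-24) + y**2 = -48 + y**2)
sqrt((-12681/13640 - 7649/(-23233)) + S(-37)) = sqrt((-12681/13640 - 7649/(-23233)) + (-48 + (-37)**2)) = sqrt((-12681*1/13640 - 7649*(-1/23233)) + (-48 + 1369)) = sqrt((-12681/13640 + 7649/23233) + 1321) = sqrt(-190285313/316898120 + 1321) = sqrt(418432131207/316898120) = 3*sqrt(3683343214641434190)/158449060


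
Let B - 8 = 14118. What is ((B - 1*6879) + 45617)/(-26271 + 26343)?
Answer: 6608/9 ≈ 734.22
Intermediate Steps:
B = 14126 (B = 8 + 14118 = 14126)
((B - 1*6879) + 45617)/(-26271 + 26343) = ((14126 - 1*6879) + 45617)/(-26271 + 26343) = ((14126 - 6879) + 45617)/72 = (7247 + 45617)*(1/72) = 52864*(1/72) = 6608/9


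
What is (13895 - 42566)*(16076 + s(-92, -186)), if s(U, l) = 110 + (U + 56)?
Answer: -463036650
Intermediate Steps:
s(U, l) = 166 + U (s(U, l) = 110 + (56 + U) = 166 + U)
(13895 - 42566)*(16076 + s(-92, -186)) = (13895 - 42566)*(16076 + (166 - 92)) = -28671*(16076 + 74) = -28671*16150 = -463036650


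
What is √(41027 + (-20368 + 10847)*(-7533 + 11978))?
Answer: I*√42279818 ≈ 6502.3*I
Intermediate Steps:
√(41027 + (-20368 + 10847)*(-7533 + 11978)) = √(41027 - 9521*4445) = √(41027 - 42320845) = √(-42279818) = I*√42279818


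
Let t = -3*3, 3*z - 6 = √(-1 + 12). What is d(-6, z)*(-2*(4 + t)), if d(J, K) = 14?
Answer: 140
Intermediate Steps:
z = 2 + √11/3 (z = 2 + √(-1 + 12)/3 = 2 + √11/3 ≈ 3.1055)
t = -9
d(-6, z)*(-2*(4 + t)) = 14*(-2*(4 - 9)) = 14*(-2*(-5)) = 14*10 = 140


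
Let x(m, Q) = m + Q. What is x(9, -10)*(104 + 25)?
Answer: -129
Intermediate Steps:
x(m, Q) = Q + m
x(9, -10)*(104 + 25) = (-10 + 9)*(104 + 25) = -1*129 = -129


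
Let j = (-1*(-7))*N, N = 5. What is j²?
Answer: 1225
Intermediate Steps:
j = 35 (j = -1*(-7)*5 = 7*5 = 35)
j² = 35² = 1225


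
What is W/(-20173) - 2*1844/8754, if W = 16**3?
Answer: -55127204/88297221 ≈ -0.62434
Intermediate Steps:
W = 4096
W/(-20173) - 2*1844/8754 = 4096/(-20173) - 2*1844/8754 = 4096*(-1/20173) - 3688*1/8754 = -4096/20173 - 1844/4377 = -55127204/88297221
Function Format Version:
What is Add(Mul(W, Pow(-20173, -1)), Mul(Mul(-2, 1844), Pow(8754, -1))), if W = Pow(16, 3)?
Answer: Rational(-55127204, 88297221) ≈ -0.62434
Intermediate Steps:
W = 4096
Add(Mul(W, Pow(-20173, -1)), Mul(Mul(-2, 1844), Pow(8754, -1))) = Add(Mul(4096, Pow(-20173, -1)), Mul(Mul(-2, 1844), Pow(8754, -1))) = Add(Mul(4096, Rational(-1, 20173)), Mul(-3688, Rational(1, 8754))) = Add(Rational(-4096, 20173), Rational(-1844, 4377)) = Rational(-55127204, 88297221)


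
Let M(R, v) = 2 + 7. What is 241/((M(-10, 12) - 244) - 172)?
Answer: -241/407 ≈ -0.59214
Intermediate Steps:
M(R, v) = 9
241/((M(-10, 12) - 244) - 172) = 241/((9 - 244) - 172) = 241/(-235 - 172) = 241/(-407) = 241*(-1/407) = -241/407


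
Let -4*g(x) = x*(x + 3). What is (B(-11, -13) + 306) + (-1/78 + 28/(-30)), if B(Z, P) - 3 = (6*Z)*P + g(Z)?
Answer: 148727/130 ≈ 1144.1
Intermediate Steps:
g(x) = -x*(3 + x)/4 (g(x) = -x*(x + 3)/4 = -x*(3 + x)/4)
B(Z, P) = 3 + 6*P*Z - Z*(3 + Z)/4 (B(Z, P) = 3 + ((6*Z)*P - Z*(3 + Z)/4) = 3 + (6*P*Z - Z*(3 + Z)/4) = 3 + 6*P*Z - Z*(3 + Z)/4)
(B(-11, -13) + 306) + (-1/78 + 28/(-30)) = ((3 + 6*(-13)*(-11) - 1/4*(-11)*(3 - 11)) + 306) + (-1/78 + 28/(-30)) = ((3 + 858 - 1/4*(-11)*(-8)) + 306) + (-1*1/78 + 28*(-1/30)) = ((3 + 858 - 22) + 306) + (-1/78 - 14/15) = (839 + 306) - 123/130 = 1145 - 123/130 = 148727/130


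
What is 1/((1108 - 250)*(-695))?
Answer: -1/596310 ≈ -1.6770e-6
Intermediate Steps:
1/((1108 - 250)*(-695)) = -1/695/858 = (1/858)*(-1/695) = -1/596310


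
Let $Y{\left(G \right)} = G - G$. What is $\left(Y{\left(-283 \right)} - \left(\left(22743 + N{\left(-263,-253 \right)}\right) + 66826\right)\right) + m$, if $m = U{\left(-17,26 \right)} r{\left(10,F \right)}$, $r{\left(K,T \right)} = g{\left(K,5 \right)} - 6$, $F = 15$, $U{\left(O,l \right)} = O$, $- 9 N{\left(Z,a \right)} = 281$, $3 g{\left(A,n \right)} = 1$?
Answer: $- \frac{804973}{9} \approx -89442.0$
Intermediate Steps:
$g{\left(A,n \right)} = \frac{1}{3}$ ($g{\left(A,n \right)} = \frac{1}{3} \cdot 1 = \frac{1}{3}$)
$N{\left(Z,a \right)} = - \frac{281}{9}$ ($N{\left(Z,a \right)} = \left(- \frac{1}{9}\right) 281 = - \frac{281}{9}$)
$Y{\left(G \right)} = 0$
$r{\left(K,T \right)} = - \frac{17}{3}$ ($r{\left(K,T \right)} = \frac{1}{3} - 6 = - \frac{17}{3}$)
$m = \frac{289}{3}$ ($m = \left(-17\right) \left(- \frac{17}{3}\right) = \frac{289}{3} \approx 96.333$)
$\left(Y{\left(-283 \right)} - \left(\left(22743 + N{\left(-263,-253 \right)}\right) + 66826\right)\right) + m = \left(0 - \left(\left(22743 - \frac{281}{9}\right) + 66826\right)\right) + \frac{289}{3} = \left(0 - \left(\frac{204406}{9} + 66826\right)\right) + \frac{289}{3} = \left(0 - \frac{805840}{9}\right) + \frac{289}{3} = - \frac{805840}{9} + \frac{289}{3} = - \frac{804973}{9}$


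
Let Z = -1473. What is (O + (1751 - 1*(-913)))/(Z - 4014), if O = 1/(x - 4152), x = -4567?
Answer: -393685/810867 ≈ -0.48551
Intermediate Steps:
O = -1/8719 (O = 1/(-4567 - 4152) = 1/(-8719) = -1/8719 ≈ -0.00011469)
(O + (1751 - 1*(-913)))/(Z - 4014) = (-1/8719 + (1751 - 1*(-913)))/(-1473 - 4014) = (-1/8719 + (1751 + 913))/(-5487) = (-1/8719 + 2664)*(-1/5487) = (23227415/8719)*(-1/5487) = -393685/810867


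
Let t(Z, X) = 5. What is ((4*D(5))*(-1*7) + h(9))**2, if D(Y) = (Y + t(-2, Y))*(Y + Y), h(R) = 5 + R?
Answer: 7761796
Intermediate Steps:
D(Y) = 2*Y*(5 + Y) (D(Y) = (Y + 5)*(Y + Y) = (5 + Y)*(2*Y) = 2*Y*(5 + Y))
((4*D(5))*(-1*7) + h(9))**2 = ((4*(2*5*(5 + 5)))*(-1*7) + (5 + 9))**2 = ((4*(2*5*10))*(-7) + 14)**2 = ((4*100)*(-7) + 14)**2 = (400*(-7) + 14)**2 = (-2800 + 14)**2 = (-2786)**2 = 7761796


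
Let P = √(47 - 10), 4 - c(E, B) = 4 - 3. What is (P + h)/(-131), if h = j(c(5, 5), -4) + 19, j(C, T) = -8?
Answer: -11/131 - √37/131 ≈ -0.13040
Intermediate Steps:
c(E, B) = 3 (c(E, B) = 4 - (4 - 3) = 4 - 1*1 = 4 - 1 = 3)
h = 11 (h = -8 + 19 = 11)
P = √37 ≈ 6.0828
(P + h)/(-131) = (√37 + 11)/(-131) = -(11 + √37)/131 = -11/131 - √37/131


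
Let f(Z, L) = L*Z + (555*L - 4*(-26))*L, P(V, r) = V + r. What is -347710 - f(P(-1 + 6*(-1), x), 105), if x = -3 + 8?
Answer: -6477295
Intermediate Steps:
x = 5
f(Z, L) = L*Z + L*(104 + 555*L) (f(Z, L) = L*Z + (555*L + 104)*L = L*Z + (104 + 555*L)*L = L*Z + L*(104 + 555*L))
-347710 - f(P(-1 + 6*(-1), x), 105) = -347710 - 105*(104 + ((-1 + 6*(-1)) + 5) + 555*105) = -347710 - 105*(104 + ((-1 - 6) + 5) + 58275) = -347710 - 105*(104 + (-7 + 5) + 58275) = -347710 - 105*(104 - 2 + 58275) = -347710 - 105*58377 = -347710 - 1*6129585 = -347710 - 6129585 = -6477295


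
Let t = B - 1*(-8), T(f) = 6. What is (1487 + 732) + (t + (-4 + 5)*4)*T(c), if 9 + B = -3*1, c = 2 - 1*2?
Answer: 2219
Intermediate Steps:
c = 0 (c = 2 - 2 = 0)
B = -12 (B = -9 - 3*1 = -9 - 3 = -12)
t = -4 (t = -12 - 1*(-8) = -12 + 8 = -4)
(1487 + 732) + (t + (-4 + 5)*4)*T(c) = (1487 + 732) + (-4 + (-4 + 5)*4)*6 = 2219 + (-4 + 1*4)*6 = 2219 + (-4 + 4)*6 = 2219 + 0*6 = 2219 + 0 = 2219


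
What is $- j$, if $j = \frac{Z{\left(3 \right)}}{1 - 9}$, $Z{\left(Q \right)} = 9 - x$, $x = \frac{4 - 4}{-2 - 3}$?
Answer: $\frac{9}{8} \approx 1.125$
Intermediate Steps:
$x = 0$ ($x = \frac{0}{-5} = 0 \left(- \frac{1}{5}\right) = 0$)
$Z{\left(Q \right)} = 9$ ($Z{\left(Q \right)} = 9 - 0 = 9 + 0 = 9$)
$j = - \frac{9}{8}$ ($j = \frac{1}{1 - 9} \cdot 9 = \frac{1}{-8} \cdot 9 = \left(- \frac{1}{8}\right) 9 = - \frac{9}{8} \approx -1.125$)
$- j = \left(-1\right) \left(- \frac{9}{8}\right) = \frac{9}{8}$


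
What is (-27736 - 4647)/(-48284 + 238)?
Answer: 32383/48046 ≈ 0.67400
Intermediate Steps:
(-27736 - 4647)/(-48284 + 238) = -32383/(-48046) = -32383*(-1/48046) = 32383/48046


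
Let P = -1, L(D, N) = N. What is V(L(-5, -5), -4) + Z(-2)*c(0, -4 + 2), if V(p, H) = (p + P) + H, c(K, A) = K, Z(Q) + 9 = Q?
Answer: -10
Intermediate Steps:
Z(Q) = -9 + Q
V(p, H) = -1 + H + p (V(p, H) = (p - 1) + H = (-1 + p) + H = -1 + H + p)
V(L(-5, -5), -4) + Z(-2)*c(0, -4 + 2) = (-1 - 4 - 5) + (-9 - 2)*0 = -10 - 11*0 = -10 + 0 = -10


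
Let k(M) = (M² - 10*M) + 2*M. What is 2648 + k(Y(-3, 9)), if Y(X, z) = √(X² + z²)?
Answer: 2738 - 24*√10 ≈ 2662.1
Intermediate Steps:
k(M) = M² - 8*M
2648 + k(Y(-3, 9)) = 2648 + √((-3)² + 9²)*(-8 + √((-3)² + 9²)) = 2648 + √(9 + 81)*(-8 + √(9 + 81)) = 2648 + √90*(-8 + √90) = 2648 + (3*√10)*(-8 + 3*√10) = 2648 + 3*√10*(-8 + 3*√10)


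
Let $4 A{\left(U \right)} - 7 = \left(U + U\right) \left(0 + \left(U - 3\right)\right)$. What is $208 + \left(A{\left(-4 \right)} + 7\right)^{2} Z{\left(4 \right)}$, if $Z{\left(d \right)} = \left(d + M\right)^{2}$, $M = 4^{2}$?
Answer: $207233$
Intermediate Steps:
$M = 16$
$Z{\left(d \right)} = \left(16 + d\right)^{2}$ ($Z{\left(d \right)} = \left(d + 16\right)^{2} = \left(16 + d\right)^{2}$)
$A{\left(U \right)} = \frac{7}{4} + \frac{U \left(-3 + U\right)}{2}$ ($A{\left(U \right)} = \frac{7}{4} + \frac{\left(U + U\right) \left(0 + \left(U - 3\right)\right)}{4} = \frac{7}{4} + \frac{2 U \left(0 + \left(-3 + U\right)\right)}{4} = \frac{7}{4} + \frac{2 U \left(-3 + U\right)}{4} = \frac{7}{4} + \frac{U \left(-3 + U\right)}{2}$)
$208 + \left(A{\left(-4 \right)} + 7\right)^{2} Z{\left(4 \right)} = 208 + \left(\left(\frac{7}{4} + \frac{\left(-4\right)^{2}}{2} - -6\right) + 7\right)^{2} \left(16 + 4\right)^{2} = 208 + \left(\left(\frac{7}{4} + \frac{1}{2} \cdot 16 + 6\right) + 7\right)^{2} \cdot 20^{2} = 208 + \left(\left(\frac{7}{4} + 8 + 6\right) + 7\right)^{2} \cdot 400 = 208 + \left(\frac{63}{4} + 7\right)^{2} \cdot 400 = 208 + \left(\frac{91}{4}\right)^{2} \cdot 400 = 208 + \frac{8281}{16} \cdot 400 = 208 + 207025 = 207233$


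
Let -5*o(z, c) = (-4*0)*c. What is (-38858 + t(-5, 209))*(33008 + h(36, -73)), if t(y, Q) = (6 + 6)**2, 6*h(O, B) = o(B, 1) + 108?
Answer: -1278568564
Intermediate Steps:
o(z, c) = 0 (o(z, c) = -(-4*0)*c/5 = -0*c = -1/5*0 = 0)
h(O, B) = 18 (h(O, B) = (0 + 108)/6 = (1/6)*108 = 18)
t(y, Q) = 144 (t(y, Q) = 12**2 = 144)
(-38858 + t(-5, 209))*(33008 + h(36, -73)) = (-38858 + 144)*(33008 + 18) = -38714*33026 = -1278568564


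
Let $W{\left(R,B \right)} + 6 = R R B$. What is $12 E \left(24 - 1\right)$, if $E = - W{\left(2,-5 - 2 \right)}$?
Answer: $9384$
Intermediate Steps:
$W{\left(R,B \right)} = -6 + B R^{2}$ ($W{\left(R,B \right)} = -6 + R R B = -6 + R^{2} B = -6 + B R^{2}$)
$E = 34$ ($E = - (-6 + \left(-5 - 2\right) 2^{2}) = - (-6 - 28) = \left(-1\right) \left(-34\right) = 34$)
$12 E \left(24 - 1\right) = 12 \cdot 34 \left(24 - 1\right) = 408 \cdot 23 = 9384$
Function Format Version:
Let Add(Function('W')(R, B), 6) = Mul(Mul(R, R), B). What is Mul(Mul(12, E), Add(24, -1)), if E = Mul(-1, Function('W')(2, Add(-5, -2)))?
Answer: 9384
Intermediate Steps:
Function('W')(R, B) = Add(-6, Mul(B, Pow(R, 2))) (Function('W')(R, B) = Add(-6, Mul(Mul(R, R), B)) = Add(-6, Mul(Pow(R, 2), B)) = Add(-6, Mul(B, Pow(R, 2))))
E = 34 (E = Mul(-1, Add(-6, Mul(Add(-5, -2), Pow(2, 2)))) = Mul(-1, Add(-6, Mul(-7, 4))) = Mul(-1, Add(-6, -28)) = Mul(-1, -34) = 34)
Mul(Mul(12, E), Add(24, -1)) = Mul(Mul(12, 34), Add(24, -1)) = Mul(408, 23) = 9384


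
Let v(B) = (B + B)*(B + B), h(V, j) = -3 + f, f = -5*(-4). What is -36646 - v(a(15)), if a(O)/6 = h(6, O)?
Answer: -78262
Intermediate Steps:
f = 20
h(V, j) = 17 (h(V, j) = -3 + 20 = 17)
a(O) = 102 (a(O) = 6*17 = 102)
v(B) = 4*B**2 (v(B) = (2*B)*(2*B) = 4*B**2)
-36646 - v(a(15)) = -36646 - 4*102**2 = -36646 - 4*10404 = -36646 - 1*41616 = -36646 - 41616 = -78262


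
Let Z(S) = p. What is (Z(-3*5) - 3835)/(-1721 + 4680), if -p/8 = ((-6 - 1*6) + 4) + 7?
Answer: -3827/2959 ≈ -1.2933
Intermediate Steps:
p = 8 (p = -8*(((-6 - 1*6) + 4) + 7) = -8*(((-6 - 6) + 4) + 7) = -8*((-12 + 4) + 7) = -8*(-8 + 7) = -8*(-1) = 8)
Z(S) = 8
(Z(-3*5) - 3835)/(-1721 + 4680) = (8 - 3835)/(-1721 + 4680) = -3827/2959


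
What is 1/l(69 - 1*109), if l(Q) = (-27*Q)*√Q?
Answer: -I*√10/21600 ≈ -0.0001464*I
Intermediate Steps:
l(Q) = -27*Q^(3/2)
1/l(69 - 1*109) = 1/(-27*(69 - 1*109)^(3/2)) = 1/(-27*(69 - 109)^(3/2)) = 1/(-(-2160)*I*√10) = 1/(2160*I*√10) = -I*√10/21600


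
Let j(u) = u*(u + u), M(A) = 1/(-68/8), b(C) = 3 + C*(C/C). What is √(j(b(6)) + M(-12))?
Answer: 8*√731/17 ≈ 12.723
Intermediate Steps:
b(C) = 3 + C (b(C) = 3 + C*1 = 3 + C)
M(A) = -2/17 (M(A) = 1/(-68*⅛) = 1/(-17/2) = -2/17)
j(u) = 2*u² (j(u) = u*(2*u) = 2*u²)
√(j(b(6)) + M(-12)) = √(2*(3 + 6)² - 2/17) = √(2*9² - 2/17) = √(2*81 - 2/17) = √(162 - 2/17) = √(2752/17) = 8*√731/17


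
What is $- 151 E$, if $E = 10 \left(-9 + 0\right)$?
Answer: $13590$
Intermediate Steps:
$E = -90$ ($E = 10 \left(-9\right) = -90$)
$- 151 E = \left(-151\right) \left(-90\right) = 13590$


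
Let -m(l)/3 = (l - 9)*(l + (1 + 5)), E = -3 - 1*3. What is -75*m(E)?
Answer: 0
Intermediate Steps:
E = -6 (E = -3 - 3 = -6)
m(l) = -3*(-9 + l)*(6 + l) (m(l) = -3*(l - 9)*(l + (1 + 5)) = -3*(-9 + l)*(l + 6) = -3*(-9 + l)*(6 + l))
-75*m(E) = -75*(162 - 3*(-6)² + 9*(-6)) = -75*(162 - 3*36 - 54) = -75*(162 - 108 - 54) = -75*0 = 0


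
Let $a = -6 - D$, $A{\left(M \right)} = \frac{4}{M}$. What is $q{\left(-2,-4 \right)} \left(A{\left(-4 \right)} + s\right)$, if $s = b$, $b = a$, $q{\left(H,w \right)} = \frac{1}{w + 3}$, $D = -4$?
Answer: $3$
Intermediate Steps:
$q{\left(H,w \right)} = \frac{1}{3 + w}$
$a = -2$ ($a = -6 - -4 = -6 + 4 = -2$)
$b = -2$
$s = -2$
$q{\left(-2,-4 \right)} \left(A{\left(-4 \right)} + s\right) = \frac{\frac{4}{-4} - 2}{3 - 4} = \frac{4 \left(- \frac{1}{4}\right) - 2}{-1} = - (-1 - 2) = \left(-1\right) \left(-3\right) = 3$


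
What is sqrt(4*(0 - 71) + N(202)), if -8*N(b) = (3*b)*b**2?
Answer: 11*I*sqrt(25547) ≈ 1758.2*I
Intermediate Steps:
N(b) = -3*b**3/8 (N(b) = -3*b*b**2/8 = -3*b**3/8)
sqrt(4*(0 - 71) + N(202)) = sqrt(4*(0 - 71) - 3/8*202**3) = sqrt(4*(-71) - 3/8*8242408) = sqrt(-284 - 3090903) = sqrt(-3091187) = 11*I*sqrt(25547)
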